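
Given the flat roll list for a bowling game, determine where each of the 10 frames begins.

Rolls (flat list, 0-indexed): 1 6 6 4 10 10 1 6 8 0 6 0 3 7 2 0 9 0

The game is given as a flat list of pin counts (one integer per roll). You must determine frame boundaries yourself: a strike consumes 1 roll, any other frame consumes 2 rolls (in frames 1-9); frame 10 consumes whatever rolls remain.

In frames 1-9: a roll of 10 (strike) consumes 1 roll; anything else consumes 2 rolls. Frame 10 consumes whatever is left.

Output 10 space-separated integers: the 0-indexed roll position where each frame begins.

Answer: 0 2 4 5 6 8 10 12 14 16

Derivation:
Frame 1 starts at roll index 0: rolls=1,6 (sum=7), consumes 2 rolls
Frame 2 starts at roll index 2: rolls=6,4 (sum=10), consumes 2 rolls
Frame 3 starts at roll index 4: roll=10 (strike), consumes 1 roll
Frame 4 starts at roll index 5: roll=10 (strike), consumes 1 roll
Frame 5 starts at roll index 6: rolls=1,6 (sum=7), consumes 2 rolls
Frame 6 starts at roll index 8: rolls=8,0 (sum=8), consumes 2 rolls
Frame 7 starts at roll index 10: rolls=6,0 (sum=6), consumes 2 rolls
Frame 8 starts at roll index 12: rolls=3,7 (sum=10), consumes 2 rolls
Frame 9 starts at roll index 14: rolls=2,0 (sum=2), consumes 2 rolls
Frame 10 starts at roll index 16: 2 remaining rolls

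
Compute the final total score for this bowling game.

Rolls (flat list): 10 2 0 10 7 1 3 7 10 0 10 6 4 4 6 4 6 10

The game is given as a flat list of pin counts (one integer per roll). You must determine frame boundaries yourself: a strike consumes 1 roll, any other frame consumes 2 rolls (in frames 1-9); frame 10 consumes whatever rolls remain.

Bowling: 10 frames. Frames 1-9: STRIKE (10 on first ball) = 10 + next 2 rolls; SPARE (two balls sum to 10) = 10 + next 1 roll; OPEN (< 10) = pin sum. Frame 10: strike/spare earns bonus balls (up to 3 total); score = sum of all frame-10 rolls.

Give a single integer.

Answer: 144

Derivation:
Frame 1: STRIKE. 10 + next two rolls (2+0) = 12. Cumulative: 12
Frame 2: OPEN (2+0=2). Cumulative: 14
Frame 3: STRIKE. 10 + next two rolls (7+1) = 18. Cumulative: 32
Frame 4: OPEN (7+1=8). Cumulative: 40
Frame 5: SPARE (3+7=10). 10 + next roll (10) = 20. Cumulative: 60
Frame 6: STRIKE. 10 + next two rolls (0+10) = 20. Cumulative: 80
Frame 7: SPARE (0+10=10). 10 + next roll (6) = 16. Cumulative: 96
Frame 8: SPARE (6+4=10). 10 + next roll (4) = 14. Cumulative: 110
Frame 9: SPARE (4+6=10). 10 + next roll (4) = 14. Cumulative: 124
Frame 10: SPARE. Sum of all frame-10 rolls (4+6+10) = 20. Cumulative: 144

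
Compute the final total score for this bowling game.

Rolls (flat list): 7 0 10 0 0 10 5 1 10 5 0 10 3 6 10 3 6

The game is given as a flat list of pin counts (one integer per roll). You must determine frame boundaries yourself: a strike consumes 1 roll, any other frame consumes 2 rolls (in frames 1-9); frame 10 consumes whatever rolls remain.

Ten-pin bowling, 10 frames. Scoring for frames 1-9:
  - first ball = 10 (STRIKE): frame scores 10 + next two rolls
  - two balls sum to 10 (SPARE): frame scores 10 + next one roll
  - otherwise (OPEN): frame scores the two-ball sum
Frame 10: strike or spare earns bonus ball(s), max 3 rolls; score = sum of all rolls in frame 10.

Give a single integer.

Answer: 106

Derivation:
Frame 1: OPEN (7+0=7). Cumulative: 7
Frame 2: STRIKE. 10 + next two rolls (0+0) = 10. Cumulative: 17
Frame 3: OPEN (0+0=0). Cumulative: 17
Frame 4: STRIKE. 10 + next two rolls (5+1) = 16. Cumulative: 33
Frame 5: OPEN (5+1=6). Cumulative: 39
Frame 6: STRIKE. 10 + next two rolls (5+0) = 15. Cumulative: 54
Frame 7: OPEN (5+0=5). Cumulative: 59
Frame 8: STRIKE. 10 + next two rolls (3+6) = 19. Cumulative: 78
Frame 9: OPEN (3+6=9). Cumulative: 87
Frame 10: STRIKE. Sum of all frame-10 rolls (10+3+6) = 19. Cumulative: 106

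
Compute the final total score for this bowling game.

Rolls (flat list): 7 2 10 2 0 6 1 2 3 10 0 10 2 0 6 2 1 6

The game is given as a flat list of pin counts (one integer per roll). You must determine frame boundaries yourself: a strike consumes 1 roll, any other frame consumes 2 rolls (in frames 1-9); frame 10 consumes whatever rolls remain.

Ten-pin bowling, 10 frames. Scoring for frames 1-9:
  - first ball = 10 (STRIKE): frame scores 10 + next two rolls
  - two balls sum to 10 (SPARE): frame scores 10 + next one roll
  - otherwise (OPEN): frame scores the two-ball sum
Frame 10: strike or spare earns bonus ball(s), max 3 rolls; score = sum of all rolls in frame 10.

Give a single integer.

Frame 1: OPEN (7+2=9). Cumulative: 9
Frame 2: STRIKE. 10 + next two rolls (2+0) = 12. Cumulative: 21
Frame 3: OPEN (2+0=2). Cumulative: 23
Frame 4: OPEN (6+1=7). Cumulative: 30
Frame 5: OPEN (2+3=5). Cumulative: 35
Frame 6: STRIKE. 10 + next two rolls (0+10) = 20. Cumulative: 55
Frame 7: SPARE (0+10=10). 10 + next roll (2) = 12. Cumulative: 67
Frame 8: OPEN (2+0=2). Cumulative: 69
Frame 9: OPEN (6+2=8). Cumulative: 77
Frame 10: OPEN. Sum of all frame-10 rolls (1+6) = 7. Cumulative: 84

Answer: 84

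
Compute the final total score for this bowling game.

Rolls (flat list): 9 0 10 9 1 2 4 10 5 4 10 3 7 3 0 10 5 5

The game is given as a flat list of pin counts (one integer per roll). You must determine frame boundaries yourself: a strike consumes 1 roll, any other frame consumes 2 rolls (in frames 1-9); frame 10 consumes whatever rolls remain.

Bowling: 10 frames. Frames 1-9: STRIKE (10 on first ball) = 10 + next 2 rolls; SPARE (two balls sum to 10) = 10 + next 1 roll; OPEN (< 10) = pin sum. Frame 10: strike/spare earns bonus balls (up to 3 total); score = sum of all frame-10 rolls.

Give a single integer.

Frame 1: OPEN (9+0=9). Cumulative: 9
Frame 2: STRIKE. 10 + next two rolls (9+1) = 20. Cumulative: 29
Frame 3: SPARE (9+1=10). 10 + next roll (2) = 12. Cumulative: 41
Frame 4: OPEN (2+4=6). Cumulative: 47
Frame 5: STRIKE. 10 + next two rolls (5+4) = 19. Cumulative: 66
Frame 6: OPEN (5+4=9). Cumulative: 75
Frame 7: STRIKE. 10 + next two rolls (3+7) = 20. Cumulative: 95
Frame 8: SPARE (3+7=10). 10 + next roll (3) = 13. Cumulative: 108
Frame 9: OPEN (3+0=3). Cumulative: 111
Frame 10: STRIKE. Sum of all frame-10 rolls (10+5+5) = 20. Cumulative: 131

Answer: 131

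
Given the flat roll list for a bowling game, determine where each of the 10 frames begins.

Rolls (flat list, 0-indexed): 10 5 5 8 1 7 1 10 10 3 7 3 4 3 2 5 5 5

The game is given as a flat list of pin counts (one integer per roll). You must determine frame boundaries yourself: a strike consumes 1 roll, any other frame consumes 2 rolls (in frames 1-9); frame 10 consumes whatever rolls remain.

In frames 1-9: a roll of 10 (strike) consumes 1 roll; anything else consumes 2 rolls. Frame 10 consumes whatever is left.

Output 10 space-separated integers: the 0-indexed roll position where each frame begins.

Answer: 0 1 3 5 7 8 9 11 13 15

Derivation:
Frame 1 starts at roll index 0: roll=10 (strike), consumes 1 roll
Frame 2 starts at roll index 1: rolls=5,5 (sum=10), consumes 2 rolls
Frame 3 starts at roll index 3: rolls=8,1 (sum=9), consumes 2 rolls
Frame 4 starts at roll index 5: rolls=7,1 (sum=8), consumes 2 rolls
Frame 5 starts at roll index 7: roll=10 (strike), consumes 1 roll
Frame 6 starts at roll index 8: roll=10 (strike), consumes 1 roll
Frame 7 starts at roll index 9: rolls=3,7 (sum=10), consumes 2 rolls
Frame 8 starts at roll index 11: rolls=3,4 (sum=7), consumes 2 rolls
Frame 9 starts at roll index 13: rolls=3,2 (sum=5), consumes 2 rolls
Frame 10 starts at roll index 15: 3 remaining rolls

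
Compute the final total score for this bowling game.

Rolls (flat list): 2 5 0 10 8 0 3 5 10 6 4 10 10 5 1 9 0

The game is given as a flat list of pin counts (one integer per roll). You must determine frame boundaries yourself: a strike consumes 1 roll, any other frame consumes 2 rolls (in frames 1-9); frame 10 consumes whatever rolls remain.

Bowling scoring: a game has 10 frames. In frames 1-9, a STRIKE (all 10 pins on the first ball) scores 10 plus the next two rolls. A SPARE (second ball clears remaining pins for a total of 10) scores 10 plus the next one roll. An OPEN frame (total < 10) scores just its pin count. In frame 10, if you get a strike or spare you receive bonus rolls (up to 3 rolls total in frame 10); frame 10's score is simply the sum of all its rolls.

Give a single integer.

Answer: 137

Derivation:
Frame 1: OPEN (2+5=7). Cumulative: 7
Frame 2: SPARE (0+10=10). 10 + next roll (8) = 18. Cumulative: 25
Frame 3: OPEN (8+0=8). Cumulative: 33
Frame 4: OPEN (3+5=8). Cumulative: 41
Frame 5: STRIKE. 10 + next two rolls (6+4) = 20. Cumulative: 61
Frame 6: SPARE (6+4=10). 10 + next roll (10) = 20. Cumulative: 81
Frame 7: STRIKE. 10 + next two rolls (10+5) = 25. Cumulative: 106
Frame 8: STRIKE. 10 + next two rolls (5+1) = 16. Cumulative: 122
Frame 9: OPEN (5+1=6). Cumulative: 128
Frame 10: OPEN. Sum of all frame-10 rolls (9+0) = 9. Cumulative: 137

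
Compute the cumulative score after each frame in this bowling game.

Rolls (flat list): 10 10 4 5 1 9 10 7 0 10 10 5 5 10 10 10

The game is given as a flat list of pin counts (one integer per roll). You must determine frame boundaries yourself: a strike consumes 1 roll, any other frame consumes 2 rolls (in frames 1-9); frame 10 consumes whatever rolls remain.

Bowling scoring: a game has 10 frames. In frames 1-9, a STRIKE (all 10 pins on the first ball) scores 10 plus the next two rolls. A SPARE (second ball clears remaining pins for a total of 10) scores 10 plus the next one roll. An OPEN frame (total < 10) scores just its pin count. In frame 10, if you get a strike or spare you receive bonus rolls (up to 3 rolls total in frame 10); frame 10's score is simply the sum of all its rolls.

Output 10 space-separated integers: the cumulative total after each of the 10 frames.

Answer: 24 43 52 72 89 96 121 141 161 191

Derivation:
Frame 1: STRIKE. 10 + next two rolls (10+4) = 24. Cumulative: 24
Frame 2: STRIKE. 10 + next two rolls (4+5) = 19. Cumulative: 43
Frame 3: OPEN (4+5=9). Cumulative: 52
Frame 4: SPARE (1+9=10). 10 + next roll (10) = 20. Cumulative: 72
Frame 5: STRIKE. 10 + next two rolls (7+0) = 17. Cumulative: 89
Frame 6: OPEN (7+0=7). Cumulative: 96
Frame 7: STRIKE. 10 + next two rolls (10+5) = 25. Cumulative: 121
Frame 8: STRIKE. 10 + next two rolls (5+5) = 20. Cumulative: 141
Frame 9: SPARE (5+5=10). 10 + next roll (10) = 20. Cumulative: 161
Frame 10: STRIKE. Sum of all frame-10 rolls (10+10+10) = 30. Cumulative: 191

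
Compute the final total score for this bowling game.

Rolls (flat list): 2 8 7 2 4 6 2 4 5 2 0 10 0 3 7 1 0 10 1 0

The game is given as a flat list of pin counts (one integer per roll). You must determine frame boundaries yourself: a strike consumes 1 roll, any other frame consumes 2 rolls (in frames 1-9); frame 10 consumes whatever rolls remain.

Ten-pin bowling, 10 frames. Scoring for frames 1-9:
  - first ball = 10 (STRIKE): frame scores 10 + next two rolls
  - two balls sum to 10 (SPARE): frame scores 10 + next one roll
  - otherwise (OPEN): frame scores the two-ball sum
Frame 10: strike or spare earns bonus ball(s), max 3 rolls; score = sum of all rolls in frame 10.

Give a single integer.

Answer: 84

Derivation:
Frame 1: SPARE (2+8=10). 10 + next roll (7) = 17. Cumulative: 17
Frame 2: OPEN (7+2=9). Cumulative: 26
Frame 3: SPARE (4+6=10). 10 + next roll (2) = 12. Cumulative: 38
Frame 4: OPEN (2+4=6). Cumulative: 44
Frame 5: OPEN (5+2=7). Cumulative: 51
Frame 6: SPARE (0+10=10). 10 + next roll (0) = 10. Cumulative: 61
Frame 7: OPEN (0+3=3). Cumulative: 64
Frame 8: OPEN (7+1=8). Cumulative: 72
Frame 9: SPARE (0+10=10). 10 + next roll (1) = 11. Cumulative: 83
Frame 10: OPEN. Sum of all frame-10 rolls (1+0) = 1. Cumulative: 84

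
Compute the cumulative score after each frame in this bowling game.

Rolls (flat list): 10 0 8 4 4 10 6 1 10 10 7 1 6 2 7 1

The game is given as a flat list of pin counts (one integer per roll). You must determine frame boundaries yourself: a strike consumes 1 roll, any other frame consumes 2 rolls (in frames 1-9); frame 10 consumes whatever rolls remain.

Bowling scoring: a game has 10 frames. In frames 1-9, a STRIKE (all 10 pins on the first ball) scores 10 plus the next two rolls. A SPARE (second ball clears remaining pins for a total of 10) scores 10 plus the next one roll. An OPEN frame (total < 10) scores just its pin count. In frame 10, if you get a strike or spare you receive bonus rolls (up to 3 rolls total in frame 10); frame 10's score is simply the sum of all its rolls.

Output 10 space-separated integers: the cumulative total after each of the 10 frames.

Answer: 18 26 34 51 58 85 103 111 119 127

Derivation:
Frame 1: STRIKE. 10 + next two rolls (0+8) = 18. Cumulative: 18
Frame 2: OPEN (0+8=8). Cumulative: 26
Frame 3: OPEN (4+4=8). Cumulative: 34
Frame 4: STRIKE. 10 + next two rolls (6+1) = 17. Cumulative: 51
Frame 5: OPEN (6+1=7). Cumulative: 58
Frame 6: STRIKE. 10 + next two rolls (10+7) = 27. Cumulative: 85
Frame 7: STRIKE. 10 + next two rolls (7+1) = 18. Cumulative: 103
Frame 8: OPEN (7+1=8). Cumulative: 111
Frame 9: OPEN (6+2=8). Cumulative: 119
Frame 10: OPEN. Sum of all frame-10 rolls (7+1) = 8. Cumulative: 127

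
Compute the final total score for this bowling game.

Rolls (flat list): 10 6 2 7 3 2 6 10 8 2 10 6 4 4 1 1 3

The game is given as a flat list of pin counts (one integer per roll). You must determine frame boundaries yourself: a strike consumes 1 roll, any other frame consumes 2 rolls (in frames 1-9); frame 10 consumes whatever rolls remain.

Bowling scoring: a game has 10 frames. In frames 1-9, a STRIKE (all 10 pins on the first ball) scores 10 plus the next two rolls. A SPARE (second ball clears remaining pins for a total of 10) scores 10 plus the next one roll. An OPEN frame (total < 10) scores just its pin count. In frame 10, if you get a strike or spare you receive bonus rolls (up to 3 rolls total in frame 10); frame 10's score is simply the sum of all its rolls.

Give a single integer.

Frame 1: STRIKE. 10 + next two rolls (6+2) = 18. Cumulative: 18
Frame 2: OPEN (6+2=8). Cumulative: 26
Frame 3: SPARE (7+3=10). 10 + next roll (2) = 12. Cumulative: 38
Frame 4: OPEN (2+6=8). Cumulative: 46
Frame 5: STRIKE. 10 + next two rolls (8+2) = 20. Cumulative: 66
Frame 6: SPARE (8+2=10). 10 + next roll (10) = 20. Cumulative: 86
Frame 7: STRIKE. 10 + next two rolls (6+4) = 20. Cumulative: 106
Frame 8: SPARE (6+4=10). 10 + next roll (4) = 14. Cumulative: 120
Frame 9: OPEN (4+1=5). Cumulative: 125
Frame 10: OPEN. Sum of all frame-10 rolls (1+3) = 4. Cumulative: 129

Answer: 129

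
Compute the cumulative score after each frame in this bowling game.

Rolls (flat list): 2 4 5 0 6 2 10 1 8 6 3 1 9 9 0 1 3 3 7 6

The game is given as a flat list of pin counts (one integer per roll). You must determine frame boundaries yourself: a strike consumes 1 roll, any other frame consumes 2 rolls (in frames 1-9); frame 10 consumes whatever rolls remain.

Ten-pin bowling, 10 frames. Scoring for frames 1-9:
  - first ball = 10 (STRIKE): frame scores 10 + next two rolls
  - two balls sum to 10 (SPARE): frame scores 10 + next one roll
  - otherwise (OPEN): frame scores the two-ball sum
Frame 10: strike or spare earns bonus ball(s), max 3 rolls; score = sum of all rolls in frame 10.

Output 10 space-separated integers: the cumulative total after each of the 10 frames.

Answer: 6 11 19 38 47 56 75 84 88 104

Derivation:
Frame 1: OPEN (2+4=6). Cumulative: 6
Frame 2: OPEN (5+0=5). Cumulative: 11
Frame 3: OPEN (6+2=8). Cumulative: 19
Frame 4: STRIKE. 10 + next two rolls (1+8) = 19. Cumulative: 38
Frame 5: OPEN (1+8=9). Cumulative: 47
Frame 6: OPEN (6+3=9). Cumulative: 56
Frame 7: SPARE (1+9=10). 10 + next roll (9) = 19. Cumulative: 75
Frame 8: OPEN (9+0=9). Cumulative: 84
Frame 9: OPEN (1+3=4). Cumulative: 88
Frame 10: SPARE. Sum of all frame-10 rolls (3+7+6) = 16. Cumulative: 104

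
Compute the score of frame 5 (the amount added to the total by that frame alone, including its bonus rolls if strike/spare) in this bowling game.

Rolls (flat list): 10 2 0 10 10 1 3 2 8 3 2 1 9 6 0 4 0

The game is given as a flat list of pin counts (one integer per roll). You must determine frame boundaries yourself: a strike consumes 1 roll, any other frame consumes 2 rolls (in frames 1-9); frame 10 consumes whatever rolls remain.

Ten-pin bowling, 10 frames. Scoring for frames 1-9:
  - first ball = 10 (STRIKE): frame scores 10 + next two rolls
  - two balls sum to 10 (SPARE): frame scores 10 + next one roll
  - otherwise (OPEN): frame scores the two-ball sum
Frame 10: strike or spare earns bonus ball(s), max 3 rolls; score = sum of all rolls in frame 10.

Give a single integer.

Answer: 4

Derivation:
Frame 1: STRIKE. 10 + next two rolls (2+0) = 12. Cumulative: 12
Frame 2: OPEN (2+0=2). Cumulative: 14
Frame 3: STRIKE. 10 + next two rolls (10+1) = 21. Cumulative: 35
Frame 4: STRIKE. 10 + next two rolls (1+3) = 14. Cumulative: 49
Frame 5: OPEN (1+3=4). Cumulative: 53
Frame 6: SPARE (2+8=10). 10 + next roll (3) = 13. Cumulative: 66
Frame 7: OPEN (3+2=5). Cumulative: 71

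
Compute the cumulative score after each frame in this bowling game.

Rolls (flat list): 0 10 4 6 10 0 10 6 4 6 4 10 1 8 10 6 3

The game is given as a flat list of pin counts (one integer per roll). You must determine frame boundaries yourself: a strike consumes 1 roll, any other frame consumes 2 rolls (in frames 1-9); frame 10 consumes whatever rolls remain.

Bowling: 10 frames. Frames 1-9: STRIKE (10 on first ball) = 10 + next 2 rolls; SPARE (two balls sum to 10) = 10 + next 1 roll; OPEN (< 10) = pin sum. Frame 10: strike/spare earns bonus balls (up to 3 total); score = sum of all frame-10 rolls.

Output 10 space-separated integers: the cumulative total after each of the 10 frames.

Frame 1: SPARE (0+10=10). 10 + next roll (4) = 14. Cumulative: 14
Frame 2: SPARE (4+6=10). 10 + next roll (10) = 20. Cumulative: 34
Frame 3: STRIKE. 10 + next two rolls (0+10) = 20. Cumulative: 54
Frame 4: SPARE (0+10=10). 10 + next roll (6) = 16. Cumulative: 70
Frame 5: SPARE (6+4=10). 10 + next roll (6) = 16. Cumulative: 86
Frame 6: SPARE (6+4=10). 10 + next roll (10) = 20. Cumulative: 106
Frame 7: STRIKE. 10 + next two rolls (1+8) = 19. Cumulative: 125
Frame 8: OPEN (1+8=9). Cumulative: 134
Frame 9: STRIKE. 10 + next two rolls (6+3) = 19. Cumulative: 153
Frame 10: OPEN. Sum of all frame-10 rolls (6+3) = 9. Cumulative: 162

Answer: 14 34 54 70 86 106 125 134 153 162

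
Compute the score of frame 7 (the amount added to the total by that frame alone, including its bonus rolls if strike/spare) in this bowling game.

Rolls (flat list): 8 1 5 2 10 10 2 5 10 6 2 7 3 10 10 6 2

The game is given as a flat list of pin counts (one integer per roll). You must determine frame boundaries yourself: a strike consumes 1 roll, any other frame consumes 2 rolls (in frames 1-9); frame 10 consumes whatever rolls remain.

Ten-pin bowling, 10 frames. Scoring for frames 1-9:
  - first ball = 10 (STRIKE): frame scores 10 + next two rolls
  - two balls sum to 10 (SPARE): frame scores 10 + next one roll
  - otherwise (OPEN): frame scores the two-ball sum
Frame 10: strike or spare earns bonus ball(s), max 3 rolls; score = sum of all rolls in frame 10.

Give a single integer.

Frame 1: OPEN (8+1=9). Cumulative: 9
Frame 2: OPEN (5+2=7). Cumulative: 16
Frame 3: STRIKE. 10 + next two rolls (10+2) = 22. Cumulative: 38
Frame 4: STRIKE. 10 + next two rolls (2+5) = 17. Cumulative: 55
Frame 5: OPEN (2+5=7). Cumulative: 62
Frame 6: STRIKE. 10 + next two rolls (6+2) = 18. Cumulative: 80
Frame 7: OPEN (6+2=8). Cumulative: 88
Frame 8: SPARE (7+3=10). 10 + next roll (10) = 20. Cumulative: 108
Frame 9: STRIKE. 10 + next two rolls (10+6) = 26. Cumulative: 134

Answer: 8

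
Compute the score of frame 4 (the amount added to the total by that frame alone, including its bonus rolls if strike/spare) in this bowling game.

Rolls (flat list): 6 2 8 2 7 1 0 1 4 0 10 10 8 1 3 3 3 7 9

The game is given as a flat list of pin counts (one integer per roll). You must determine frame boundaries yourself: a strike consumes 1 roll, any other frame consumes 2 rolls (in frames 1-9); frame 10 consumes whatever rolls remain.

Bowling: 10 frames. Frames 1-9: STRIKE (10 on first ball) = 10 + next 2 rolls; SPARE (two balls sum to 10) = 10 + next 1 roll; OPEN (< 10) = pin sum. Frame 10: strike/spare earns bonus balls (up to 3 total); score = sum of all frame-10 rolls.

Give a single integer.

Frame 1: OPEN (6+2=8). Cumulative: 8
Frame 2: SPARE (8+2=10). 10 + next roll (7) = 17. Cumulative: 25
Frame 3: OPEN (7+1=8). Cumulative: 33
Frame 4: OPEN (0+1=1). Cumulative: 34
Frame 5: OPEN (4+0=4). Cumulative: 38
Frame 6: STRIKE. 10 + next two rolls (10+8) = 28. Cumulative: 66

Answer: 1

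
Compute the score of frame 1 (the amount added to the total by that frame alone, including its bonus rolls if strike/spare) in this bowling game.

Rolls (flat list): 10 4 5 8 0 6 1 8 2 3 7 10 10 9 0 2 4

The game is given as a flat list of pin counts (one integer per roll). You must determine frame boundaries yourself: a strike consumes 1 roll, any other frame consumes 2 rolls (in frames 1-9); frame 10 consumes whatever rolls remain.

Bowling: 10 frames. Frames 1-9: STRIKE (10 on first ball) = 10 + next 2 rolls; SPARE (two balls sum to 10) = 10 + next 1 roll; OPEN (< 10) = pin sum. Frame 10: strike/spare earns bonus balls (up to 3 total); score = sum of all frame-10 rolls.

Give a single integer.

Answer: 19

Derivation:
Frame 1: STRIKE. 10 + next two rolls (4+5) = 19. Cumulative: 19
Frame 2: OPEN (4+5=9). Cumulative: 28
Frame 3: OPEN (8+0=8). Cumulative: 36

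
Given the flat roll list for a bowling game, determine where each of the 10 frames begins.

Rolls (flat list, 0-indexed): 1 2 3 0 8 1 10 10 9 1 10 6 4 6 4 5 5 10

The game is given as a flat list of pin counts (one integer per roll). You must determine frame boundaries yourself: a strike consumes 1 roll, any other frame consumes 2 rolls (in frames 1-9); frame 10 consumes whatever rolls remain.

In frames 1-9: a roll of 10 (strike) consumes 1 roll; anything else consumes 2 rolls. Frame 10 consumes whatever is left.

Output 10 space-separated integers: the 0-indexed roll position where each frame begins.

Frame 1 starts at roll index 0: rolls=1,2 (sum=3), consumes 2 rolls
Frame 2 starts at roll index 2: rolls=3,0 (sum=3), consumes 2 rolls
Frame 3 starts at roll index 4: rolls=8,1 (sum=9), consumes 2 rolls
Frame 4 starts at roll index 6: roll=10 (strike), consumes 1 roll
Frame 5 starts at roll index 7: roll=10 (strike), consumes 1 roll
Frame 6 starts at roll index 8: rolls=9,1 (sum=10), consumes 2 rolls
Frame 7 starts at roll index 10: roll=10 (strike), consumes 1 roll
Frame 8 starts at roll index 11: rolls=6,4 (sum=10), consumes 2 rolls
Frame 9 starts at roll index 13: rolls=6,4 (sum=10), consumes 2 rolls
Frame 10 starts at roll index 15: 3 remaining rolls

Answer: 0 2 4 6 7 8 10 11 13 15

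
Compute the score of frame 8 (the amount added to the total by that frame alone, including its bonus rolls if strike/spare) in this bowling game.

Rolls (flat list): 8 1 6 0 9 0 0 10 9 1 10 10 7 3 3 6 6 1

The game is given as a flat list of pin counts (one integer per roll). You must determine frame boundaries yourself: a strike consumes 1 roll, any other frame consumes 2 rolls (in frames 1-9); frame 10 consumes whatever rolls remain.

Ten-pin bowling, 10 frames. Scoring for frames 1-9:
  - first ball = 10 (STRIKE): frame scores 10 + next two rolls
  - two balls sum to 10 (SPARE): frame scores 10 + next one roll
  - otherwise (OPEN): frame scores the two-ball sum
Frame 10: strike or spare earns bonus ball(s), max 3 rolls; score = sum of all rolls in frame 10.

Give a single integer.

Answer: 13

Derivation:
Frame 1: OPEN (8+1=9). Cumulative: 9
Frame 2: OPEN (6+0=6). Cumulative: 15
Frame 3: OPEN (9+0=9). Cumulative: 24
Frame 4: SPARE (0+10=10). 10 + next roll (9) = 19. Cumulative: 43
Frame 5: SPARE (9+1=10). 10 + next roll (10) = 20. Cumulative: 63
Frame 6: STRIKE. 10 + next two rolls (10+7) = 27. Cumulative: 90
Frame 7: STRIKE. 10 + next two rolls (7+3) = 20. Cumulative: 110
Frame 8: SPARE (7+3=10). 10 + next roll (3) = 13. Cumulative: 123
Frame 9: OPEN (3+6=9). Cumulative: 132
Frame 10: OPEN. Sum of all frame-10 rolls (6+1) = 7. Cumulative: 139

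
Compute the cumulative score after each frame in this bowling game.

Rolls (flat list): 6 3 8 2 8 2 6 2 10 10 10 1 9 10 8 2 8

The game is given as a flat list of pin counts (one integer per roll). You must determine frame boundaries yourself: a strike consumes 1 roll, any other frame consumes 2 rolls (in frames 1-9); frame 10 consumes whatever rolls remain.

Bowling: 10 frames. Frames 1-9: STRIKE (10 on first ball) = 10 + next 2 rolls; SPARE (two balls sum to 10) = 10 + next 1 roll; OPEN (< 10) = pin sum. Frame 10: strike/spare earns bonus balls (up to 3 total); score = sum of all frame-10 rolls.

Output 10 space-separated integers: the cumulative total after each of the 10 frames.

Frame 1: OPEN (6+3=9). Cumulative: 9
Frame 2: SPARE (8+2=10). 10 + next roll (8) = 18. Cumulative: 27
Frame 3: SPARE (8+2=10). 10 + next roll (6) = 16. Cumulative: 43
Frame 4: OPEN (6+2=8). Cumulative: 51
Frame 5: STRIKE. 10 + next two rolls (10+10) = 30. Cumulative: 81
Frame 6: STRIKE. 10 + next two rolls (10+1) = 21. Cumulative: 102
Frame 7: STRIKE. 10 + next two rolls (1+9) = 20. Cumulative: 122
Frame 8: SPARE (1+9=10). 10 + next roll (10) = 20. Cumulative: 142
Frame 9: STRIKE. 10 + next two rolls (8+2) = 20. Cumulative: 162
Frame 10: SPARE. Sum of all frame-10 rolls (8+2+8) = 18. Cumulative: 180

Answer: 9 27 43 51 81 102 122 142 162 180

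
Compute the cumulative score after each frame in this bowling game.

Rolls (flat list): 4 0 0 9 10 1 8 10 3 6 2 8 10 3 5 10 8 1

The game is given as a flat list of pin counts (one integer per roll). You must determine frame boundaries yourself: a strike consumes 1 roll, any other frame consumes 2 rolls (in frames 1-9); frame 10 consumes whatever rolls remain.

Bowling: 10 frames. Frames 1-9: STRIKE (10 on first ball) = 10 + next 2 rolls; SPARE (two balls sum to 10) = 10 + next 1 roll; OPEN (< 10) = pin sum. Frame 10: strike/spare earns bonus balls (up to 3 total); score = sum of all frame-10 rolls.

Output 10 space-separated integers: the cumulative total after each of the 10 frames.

Frame 1: OPEN (4+0=4). Cumulative: 4
Frame 2: OPEN (0+9=9). Cumulative: 13
Frame 3: STRIKE. 10 + next two rolls (1+8) = 19. Cumulative: 32
Frame 4: OPEN (1+8=9). Cumulative: 41
Frame 5: STRIKE. 10 + next two rolls (3+6) = 19. Cumulative: 60
Frame 6: OPEN (3+6=9). Cumulative: 69
Frame 7: SPARE (2+8=10). 10 + next roll (10) = 20. Cumulative: 89
Frame 8: STRIKE. 10 + next two rolls (3+5) = 18. Cumulative: 107
Frame 9: OPEN (3+5=8). Cumulative: 115
Frame 10: STRIKE. Sum of all frame-10 rolls (10+8+1) = 19. Cumulative: 134

Answer: 4 13 32 41 60 69 89 107 115 134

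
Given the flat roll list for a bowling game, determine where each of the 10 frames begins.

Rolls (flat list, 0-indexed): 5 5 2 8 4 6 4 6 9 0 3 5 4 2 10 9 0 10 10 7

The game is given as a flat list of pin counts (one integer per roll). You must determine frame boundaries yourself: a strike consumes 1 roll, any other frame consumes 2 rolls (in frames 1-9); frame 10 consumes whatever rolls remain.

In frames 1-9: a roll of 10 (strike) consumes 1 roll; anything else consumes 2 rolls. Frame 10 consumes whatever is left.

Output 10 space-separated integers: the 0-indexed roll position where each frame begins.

Frame 1 starts at roll index 0: rolls=5,5 (sum=10), consumes 2 rolls
Frame 2 starts at roll index 2: rolls=2,8 (sum=10), consumes 2 rolls
Frame 3 starts at roll index 4: rolls=4,6 (sum=10), consumes 2 rolls
Frame 4 starts at roll index 6: rolls=4,6 (sum=10), consumes 2 rolls
Frame 5 starts at roll index 8: rolls=9,0 (sum=9), consumes 2 rolls
Frame 6 starts at roll index 10: rolls=3,5 (sum=8), consumes 2 rolls
Frame 7 starts at roll index 12: rolls=4,2 (sum=6), consumes 2 rolls
Frame 8 starts at roll index 14: roll=10 (strike), consumes 1 roll
Frame 9 starts at roll index 15: rolls=9,0 (sum=9), consumes 2 rolls
Frame 10 starts at roll index 17: 3 remaining rolls

Answer: 0 2 4 6 8 10 12 14 15 17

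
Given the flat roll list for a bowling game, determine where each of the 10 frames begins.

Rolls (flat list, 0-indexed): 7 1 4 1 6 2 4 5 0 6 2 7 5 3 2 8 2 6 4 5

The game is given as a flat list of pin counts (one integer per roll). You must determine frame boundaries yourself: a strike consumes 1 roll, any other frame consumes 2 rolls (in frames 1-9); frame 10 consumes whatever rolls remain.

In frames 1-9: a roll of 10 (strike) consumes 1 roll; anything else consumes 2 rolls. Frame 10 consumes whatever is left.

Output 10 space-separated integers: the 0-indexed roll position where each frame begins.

Frame 1 starts at roll index 0: rolls=7,1 (sum=8), consumes 2 rolls
Frame 2 starts at roll index 2: rolls=4,1 (sum=5), consumes 2 rolls
Frame 3 starts at roll index 4: rolls=6,2 (sum=8), consumes 2 rolls
Frame 4 starts at roll index 6: rolls=4,5 (sum=9), consumes 2 rolls
Frame 5 starts at roll index 8: rolls=0,6 (sum=6), consumes 2 rolls
Frame 6 starts at roll index 10: rolls=2,7 (sum=9), consumes 2 rolls
Frame 7 starts at roll index 12: rolls=5,3 (sum=8), consumes 2 rolls
Frame 8 starts at roll index 14: rolls=2,8 (sum=10), consumes 2 rolls
Frame 9 starts at roll index 16: rolls=2,6 (sum=8), consumes 2 rolls
Frame 10 starts at roll index 18: 2 remaining rolls

Answer: 0 2 4 6 8 10 12 14 16 18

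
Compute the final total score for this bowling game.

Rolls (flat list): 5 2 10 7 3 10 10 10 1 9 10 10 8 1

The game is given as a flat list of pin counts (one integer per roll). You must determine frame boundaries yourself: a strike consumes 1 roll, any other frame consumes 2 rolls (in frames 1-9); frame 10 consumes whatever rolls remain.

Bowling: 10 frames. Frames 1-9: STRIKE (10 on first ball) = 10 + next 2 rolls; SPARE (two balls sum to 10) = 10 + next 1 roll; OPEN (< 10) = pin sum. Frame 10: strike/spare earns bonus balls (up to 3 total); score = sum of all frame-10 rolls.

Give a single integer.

Frame 1: OPEN (5+2=7). Cumulative: 7
Frame 2: STRIKE. 10 + next two rolls (7+3) = 20. Cumulative: 27
Frame 3: SPARE (7+3=10). 10 + next roll (10) = 20. Cumulative: 47
Frame 4: STRIKE. 10 + next two rolls (10+10) = 30. Cumulative: 77
Frame 5: STRIKE. 10 + next two rolls (10+1) = 21. Cumulative: 98
Frame 6: STRIKE. 10 + next two rolls (1+9) = 20. Cumulative: 118
Frame 7: SPARE (1+9=10). 10 + next roll (10) = 20. Cumulative: 138
Frame 8: STRIKE. 10 + next two rolls (10+8) = 28. Cumulative: 166
Frame 9: STRIKE. 10 + next two rolls (8+1) = 19. Cumulative: 185
Frame 10: OPEN. Sum of all frame-10 rolls (8+1) = 9. Cumulative: 194

Answer: 194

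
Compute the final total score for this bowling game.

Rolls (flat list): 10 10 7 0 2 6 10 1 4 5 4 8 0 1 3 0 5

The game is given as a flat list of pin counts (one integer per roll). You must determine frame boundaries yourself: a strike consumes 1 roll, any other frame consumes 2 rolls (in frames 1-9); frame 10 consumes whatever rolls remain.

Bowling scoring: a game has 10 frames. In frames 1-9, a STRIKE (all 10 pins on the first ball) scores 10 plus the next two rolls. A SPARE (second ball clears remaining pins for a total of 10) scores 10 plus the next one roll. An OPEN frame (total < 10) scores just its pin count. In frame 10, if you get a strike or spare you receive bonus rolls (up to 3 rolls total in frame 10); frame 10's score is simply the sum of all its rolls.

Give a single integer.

Answer: 105

Derivation:
Frame 1: STRIKE. 10 + next two rolls (10+7) = 27. Cumulative: 27
Frame 2: STRIKE. 10 + next two rolls (7+0) = 17. Cumulative: 44
Frame 3: OPEN (7+0=7). Cumulative: 51
Frame 4: OPEN (2+6=8). Cumulative: 59
Frame 5: STRIKE. 10 + next two rolls (1+4) = 15. Cumulative: 74
Frame 6: OPEN (1+4=5). Cumulative: 79
Frame 7: OPEN (5+4=9). Cumulative: 88
Frame 8: OPEN (8+0=8). Cumulative: 96
Frame 9: OPEN (1+3=4). Cumulative: 100
Frame 10: OPEN. Sum of all frame-10 rolls (0+5) = 5. Cumulative: 105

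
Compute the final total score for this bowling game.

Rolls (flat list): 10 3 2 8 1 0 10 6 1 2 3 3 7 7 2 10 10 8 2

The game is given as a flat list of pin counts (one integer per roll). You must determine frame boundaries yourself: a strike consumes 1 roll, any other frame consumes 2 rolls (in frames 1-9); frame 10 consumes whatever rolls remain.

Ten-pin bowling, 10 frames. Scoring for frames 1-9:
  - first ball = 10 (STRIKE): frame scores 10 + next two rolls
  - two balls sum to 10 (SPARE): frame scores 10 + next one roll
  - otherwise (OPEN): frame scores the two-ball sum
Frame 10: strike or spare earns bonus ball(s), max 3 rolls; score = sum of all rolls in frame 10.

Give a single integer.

Answer: 131

Derivation:
Frame 1: STRIKE. 10 + next two rolls (3+2) = 15. Cumulative: 15
Frame 2: OPEN (3+2=5). Cumulative: 20
Frame 3: OPEN (8+1=9). Cumulative: 29
Frame 4: SPARE (0+10=10). 10 + next roll (6) = 16. Cumulative: 45
Frame 5: OPEN (6+1=7). Cumulative: 52
Frame 6: OPEN (2+3=5). Cumulative: 57
Frame 7: SPARE (3+7=10). 10 + next roll (7) = 17. Cumulative: 74
Frame 8: OPEN (7+2=9). Cumulative: 83
Frame 9: STRIKE. 10 + next two rolls (10+8) = 28. Cumulative: 111
Frame 10: STRIKE. Sum of all frame-10 rolls (10+8+2) = 20. Cumulative: 131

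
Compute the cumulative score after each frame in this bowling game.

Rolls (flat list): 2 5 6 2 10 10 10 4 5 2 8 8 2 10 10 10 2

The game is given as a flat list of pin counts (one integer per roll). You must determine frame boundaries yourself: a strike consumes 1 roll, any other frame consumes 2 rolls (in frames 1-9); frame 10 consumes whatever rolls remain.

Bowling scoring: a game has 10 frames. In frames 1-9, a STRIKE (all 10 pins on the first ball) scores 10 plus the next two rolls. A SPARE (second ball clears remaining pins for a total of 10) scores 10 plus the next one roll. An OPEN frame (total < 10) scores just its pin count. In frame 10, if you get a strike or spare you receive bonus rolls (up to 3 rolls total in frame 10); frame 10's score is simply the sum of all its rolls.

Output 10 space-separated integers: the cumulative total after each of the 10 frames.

Frame 1: OPEN (2+5=7). Cumulative: 7
Frame 2: OPEN (6+2=8). Cumulative: 15
Frame 3: STRIKE. 10 + next two rolls (10+10) = 30. Cumulative: 45
Frame 4: STRIKE. 10 + next two rolls (10+4) = 24. Cumulative: 69
Frame 5: STRIKE. 10 + next two rolls (4+5) = 19. Cumulative: 88
Frame 6: OPEN (4+5=9). Cumulative: 97
Frame 7: SPARE (2+8=10). 10 + next roll (8) = 18. Cumulative: 115
Frame 8: SPARE (8+2=10). 10 + next roll (10) = 20. Cumulative: 135
Frame 9: STRIKE. 10 + next two rolls (10+10) = 30. Cumulative: 165
Frame 10: STRIKE. Sum of all frame-10 rolls (10+10+2) = 22. Cumulative: 187

Answer: 7 15 45 69 88 97 115 135 165 187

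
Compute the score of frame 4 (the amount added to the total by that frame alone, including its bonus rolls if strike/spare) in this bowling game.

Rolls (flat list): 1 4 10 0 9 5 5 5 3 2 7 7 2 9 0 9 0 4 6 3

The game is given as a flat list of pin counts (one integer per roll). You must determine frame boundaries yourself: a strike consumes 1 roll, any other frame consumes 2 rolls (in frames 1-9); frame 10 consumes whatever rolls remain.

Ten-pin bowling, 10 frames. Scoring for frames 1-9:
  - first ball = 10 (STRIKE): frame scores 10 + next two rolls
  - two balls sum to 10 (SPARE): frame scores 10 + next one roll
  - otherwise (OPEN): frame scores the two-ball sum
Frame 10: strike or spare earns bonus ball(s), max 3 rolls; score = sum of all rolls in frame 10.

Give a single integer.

Answer: 15

Derivation:
Frame 1: OPEN (1+4=5). Cumulative: 5
Frame 2: STRIKE. 10 + next two rolls (0+9) = 19. Cumulative: 24
Frame 3: OPEN (0+9=9). Cumulative: 33
Frame 4: SPARE (5+5=10). 10 + next roll (5) = 15. Cumulative: 48
Frame 5: OPEN (5+3=8). Cumulative: 56
Frame 6: OPEN (2+7=9). Cumulative: 65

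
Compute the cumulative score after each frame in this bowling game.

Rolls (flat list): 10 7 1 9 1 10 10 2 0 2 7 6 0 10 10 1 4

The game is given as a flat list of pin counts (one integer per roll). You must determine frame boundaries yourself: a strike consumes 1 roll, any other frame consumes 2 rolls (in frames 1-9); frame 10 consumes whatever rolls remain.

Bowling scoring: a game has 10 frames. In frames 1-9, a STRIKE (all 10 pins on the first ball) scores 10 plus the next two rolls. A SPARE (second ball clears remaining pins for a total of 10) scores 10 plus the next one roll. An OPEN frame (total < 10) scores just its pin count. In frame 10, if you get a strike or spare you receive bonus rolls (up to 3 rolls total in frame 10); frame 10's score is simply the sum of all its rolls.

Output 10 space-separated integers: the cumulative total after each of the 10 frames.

Answer: 18 26 46 68 80 82 91 97 118 133

Derivation:
Frame 1: STRIKE. 10 + next two rolls (7+1) = 18. Cumulative: 18
Frame 2: OPEN (7+1=8). Cumulative: 26
Frame 3: SPARE (9+1=10). 10 + next roll (10) = 20. Cumulative: 46
Frame 4: STRIKE. 10 + next two rolls (10+2) = 22. Cumulative: 68
Frame 5: STRIKE. 10 + next two rolls (2+0) = 12. Cumulative: 80
Frame 6: OPEN (2+0=2). Cumulative: 82
Frame 7: OPEN (2+7=9). Cumulative: 91
Frame 8: OPEN (6+0=6). Cumulative: 97
Frame 9: STRIKE. 10 + next two rolls (10+1) = 21. Cumulative: 118
Frame 10: STRIKE. Sum of all frame-10 rolls (10+1+4) = 15. Cumulative: 133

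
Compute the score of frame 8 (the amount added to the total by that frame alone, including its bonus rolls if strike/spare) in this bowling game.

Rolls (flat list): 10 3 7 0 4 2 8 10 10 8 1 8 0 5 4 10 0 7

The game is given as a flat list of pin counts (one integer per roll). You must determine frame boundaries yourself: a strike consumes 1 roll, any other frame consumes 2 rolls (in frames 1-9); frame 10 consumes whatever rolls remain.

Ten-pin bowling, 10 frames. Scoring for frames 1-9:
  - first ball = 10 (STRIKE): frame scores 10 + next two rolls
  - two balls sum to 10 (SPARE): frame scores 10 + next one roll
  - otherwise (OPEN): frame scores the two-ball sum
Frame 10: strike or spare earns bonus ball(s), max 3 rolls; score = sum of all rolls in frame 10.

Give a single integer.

Answer: 8

Derivation:
Frame 1: STRIKE. 10 + next two rolls (3+7) = 20. Cumulative: 20
Frame 2: SPARE (3+7=10). 10 + next roll (0) = 10. Cumulative: 30
Frame 3: OPEN (0+4=4). Cumulative: 34
Frame 4: SPARE (2+8=10). 10 + next roll (10) = 20. Cumulative: 54
Frame 5: STRIKE. 10 + next two rolls (10+8) = 28. Cumulative: 82
Frame 6: STRIKE. 10 + next two rolls (8+1) = 19. Cumulative: 101
Frame 7: OPEN (8+1=9). Cumulative: 110
Frame 8: OPEN (8+0=8). Cumulative: 118
Frame 9: OPEN (5+4=9). Cumulative: 127
Frame 10: STRIKE. Sum of all frame-10 rolls (10+0+7) = 17. Cumulative: 144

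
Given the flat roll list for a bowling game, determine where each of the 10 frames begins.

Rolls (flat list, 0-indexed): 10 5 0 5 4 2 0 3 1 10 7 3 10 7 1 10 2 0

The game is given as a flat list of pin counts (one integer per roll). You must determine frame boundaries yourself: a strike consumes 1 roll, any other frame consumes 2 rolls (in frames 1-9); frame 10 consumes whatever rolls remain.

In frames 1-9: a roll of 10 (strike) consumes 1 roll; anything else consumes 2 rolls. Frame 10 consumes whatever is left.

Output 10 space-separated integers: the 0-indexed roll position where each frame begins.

Answer: 0 1 3 5 7 9 10 12 13 15

Derivation:
Frame 1 starts at roll index 0: roll=10 (strike), consumes 1 roll
Frame 2 starts at roll index 1: rolls=5,0 (sum=5), consumes 2 rolls
Frame 3 starts at roll index 3: rolls=5,4 (sum=9), consumes 2 rolls
Frame 4 starts at roll index 5: rolls=2,0 (sum=2), consumes 2 rolls
Frame 5 starts at roll index 7: rolls=3,1 (sum=4), consumes 2 rolls
Frame 6 starts at roll index 9: roll=10 (strike), consumes 1 roll
Frame 7 starts at roll index 10: rolls=7,3 (sum=10), consumes 2 rolls
Frame 8 starts at roll index 12: roll=10 (strike), consumes 1 roll
Frame 9 starts at roll index 13: rolls=7,1 (sum=8), consumes 2 rolls
Frame 10 starts at roll index 15: 3 remaining rolls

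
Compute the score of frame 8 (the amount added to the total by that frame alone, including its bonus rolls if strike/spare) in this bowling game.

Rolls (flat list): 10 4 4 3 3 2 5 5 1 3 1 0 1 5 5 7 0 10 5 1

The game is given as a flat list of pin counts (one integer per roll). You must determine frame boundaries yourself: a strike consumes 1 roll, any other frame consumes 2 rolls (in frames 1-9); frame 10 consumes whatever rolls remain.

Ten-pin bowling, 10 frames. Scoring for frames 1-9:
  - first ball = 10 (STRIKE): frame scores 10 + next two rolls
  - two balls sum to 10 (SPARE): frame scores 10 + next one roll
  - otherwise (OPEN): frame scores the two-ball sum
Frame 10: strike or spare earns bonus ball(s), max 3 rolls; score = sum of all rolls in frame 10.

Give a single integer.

Answer: 17

Derivation:
Frame 1: STRIKE. 10 + next two rolls (4+4) = 18. Cumulative: 18
Frame 2: OPEN (4+4=8). Cumulative: 26
Frame 3: OPEN (3+3=6). Cumulative: 32
Frame 4: OPEN (2+5=7). Cumulative: 39
Frame 5: OPEN (5+1=6). Cumulative: 45
Frame 6: OPEN (3+1=4). Cumulative: 49
Frame 7: OPEN (0+1=1). Cumulative: 50
Frame 8: SPARE (5+5=10). 10 + next roll (7) = 17. Cumulative: 67
Frame 9: OPEN (7+0=7). Cumulative: 74
Frame 10: STRIKE. Sum of all frame-10 rolls (10+5+1) = 16. Cumulative: 90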